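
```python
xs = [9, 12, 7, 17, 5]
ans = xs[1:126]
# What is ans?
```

xs has length 5. The slice xs[1:126] selects indices [1, 2, 3, 4] (1->12, 2->7, 3->17, 4->5), giving [12, 7, 17, 5].

[12, 7, 17, 5]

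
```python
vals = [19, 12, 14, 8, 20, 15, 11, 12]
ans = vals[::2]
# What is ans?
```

vals has length 8. The slice vals[::2] selects indices [0, 2, 4, 6] (0->19, 2->14, 4->20, 6->11), giving [19, 14, 20, 11].

[19, 14, 20, 11]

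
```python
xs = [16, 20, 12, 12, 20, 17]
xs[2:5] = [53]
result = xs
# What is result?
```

xs starts as [16, 20, 12, 12, 20, 17] (length 6). The slice xs[2:5] covers indices [2, 3, 4] with values [12, 12, 20]. Replacing that slice with [53] (different length) produces [16, 20, 53, 17].

[16, 20, 53, 17]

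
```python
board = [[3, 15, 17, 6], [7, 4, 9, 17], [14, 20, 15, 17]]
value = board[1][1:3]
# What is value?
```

board[1] = [7, 4, 9, 17]. board[1] has length 4. The slice board[1][1:3] selects indices [1, 2] (1->4, 2->9), giving [4, 9].

[4, 9]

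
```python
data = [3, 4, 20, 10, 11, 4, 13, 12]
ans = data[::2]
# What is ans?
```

data has length 8. The slice data[::2] selects indices [0, 2, 4, 6] (0->3, 2->20, 4->11, 6->13), giving [3, 20, 11, 13].

[3, 20, 11, 13]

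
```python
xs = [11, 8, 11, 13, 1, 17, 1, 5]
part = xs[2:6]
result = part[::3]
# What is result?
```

xs has length 8. The slice xs[2:6] selects indices [2, 3, 4, 5] (2->11, 3->13, 4->1, 5->17), giving [11, 13, 1, 17]. So part = [11, 13, 1, 17]. part has length 4. The slice part[::3] selects indices [0, 3] (0->11, 3->17), giving [11, 17].

[11, 17]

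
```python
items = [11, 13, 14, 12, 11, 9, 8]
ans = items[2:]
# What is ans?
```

items has length 7. The slice items[2:] selects indices [2, 3, 4, 5, 6] (2->14, 3->12, 4->11, 5->9, 6->8), giving [14, 12, 11, 9, 8].

[14, 12, 11, 9, 8]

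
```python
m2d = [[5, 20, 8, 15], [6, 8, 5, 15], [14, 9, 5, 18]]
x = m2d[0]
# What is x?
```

m2d has 3 rows. Row 0 is [5, 20, 8, 15].

[5, 20, 8, 15]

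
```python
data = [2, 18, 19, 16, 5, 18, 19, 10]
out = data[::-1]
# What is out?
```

data has length 8. The slice data[::-1] selects indices [7, 6, 5, 4, 3, 2, 1, 0] (7->10, 6->19, 5->18, 4->5, 3->16, 2->19, 1->18, 0->2), giving [10, 19, 18, 5, 16, 19, 18, 2].

[10, 19, 18, 5, 16, 19, 18, 2]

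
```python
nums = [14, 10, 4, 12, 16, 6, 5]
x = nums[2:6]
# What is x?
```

nums has length 7. The slice nums[2:6] selects indices [2, 3, 4, 5] (2->4, 3->12, 4->16, 5->6), giving [4, 12, 16, 6].

[4, 12, 16, 6]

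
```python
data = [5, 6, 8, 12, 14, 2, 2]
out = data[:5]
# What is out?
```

data has length 7. The slice data[:5] selects indices [0, 1, 2, 3, 4] (0->5, 1->6, 2->8, 3->12, 4->14), giving [5, 6, 8, 12, 14].

[5, 6, 8, 12, 14]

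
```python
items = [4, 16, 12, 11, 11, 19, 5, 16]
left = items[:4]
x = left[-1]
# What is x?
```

items has length 8. The slice items[:4] selects indices [0, 1, 2, 3] (0->4, 1->16, 2->12, 3->11), giving [4, 16, 12, 11]. So left = [4, 16, 12, 11]. Then left[-1] = 11.

11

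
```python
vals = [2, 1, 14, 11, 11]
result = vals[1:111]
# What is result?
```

vals has length 5. The slice vals[1:111] selects indices [1, 2, 3, 4] (1->1, 2->14, 3->11, 4->11), giving [1, 14, 11, 11].

[1, 14, 11, 11]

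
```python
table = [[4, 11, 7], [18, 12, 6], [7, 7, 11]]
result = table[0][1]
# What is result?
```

table[0] = [4, 11, 7]. Taking column 1 of that row yields 11.

11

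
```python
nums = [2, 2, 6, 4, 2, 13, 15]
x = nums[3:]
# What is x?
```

nums has length 7. The slice nums[3:] selects indices [3, 4, 5, 6] (3->4, 4->2, 5->13, 6->15), giving [4, 2, 13, 15].

[4, 2, 13, 15]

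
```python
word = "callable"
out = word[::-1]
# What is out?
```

word has length 8. The slice word[::-1] selects indices [7, 6, 5, 4, 3, 2, 1, 0] (7->'e', 6->'l', 5->'b', 4->'a', 3->'l', 2->'l', 1->'a', 0->'c'), giving 'elballac'.

'elballac'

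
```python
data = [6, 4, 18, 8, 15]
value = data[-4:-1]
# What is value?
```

data has length 5. The slice data[-4:-1] selects indices [1, 2, 3] (1->4, 2->18, 3->8), giving [4, 18, 8].

[4, 18, 8]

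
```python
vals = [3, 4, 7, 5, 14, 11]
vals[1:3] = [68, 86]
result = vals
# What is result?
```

vals starts as [3, 4, 7, 5, 14, 11] (length 6). The slice vals[1:3] covers indices [1, 2] with values [4, 7]. Replacing that slice with [68, 86] (same length) produces [3, 68, 86, 5, 14, 11].

[3, 68, 86, 5, 14, 11]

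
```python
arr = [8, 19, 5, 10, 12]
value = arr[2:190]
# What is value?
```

arr has length 5. The slice arr[2:190] selects indices [2, 3, 4] (2->5, 3->10, 4->12), giving [5, 10, 12].

[5, 10, 12]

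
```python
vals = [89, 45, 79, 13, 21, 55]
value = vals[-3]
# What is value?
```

vals has length 6. Negative index -3 maps to positive index 6 + (-3) = 3. vals[3] = 13.

13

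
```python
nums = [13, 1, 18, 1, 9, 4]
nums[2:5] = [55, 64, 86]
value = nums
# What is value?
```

nums starts as [13, 1, 18, 1, 9, 4] (length 6). The slice nums[2:5] covers indices [2, 3, 4] with values [18, 1, 9]. Replacing that slice with [55, 64, 86] (same length) produces [13, 1, 55, 64, 86, 4].

[13, 1, 55, 64, 86, 4]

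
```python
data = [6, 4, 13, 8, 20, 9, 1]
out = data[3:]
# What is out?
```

data has length 7. The slice data[3:] selects indices [3, 4, 5, 6] (3->8, 4->20, 5->9, 6->1), giving [8, 20, 9, 1].

[8, 20, 9, 1]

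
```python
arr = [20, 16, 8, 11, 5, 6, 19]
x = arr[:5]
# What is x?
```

arr has length 7. The slice arr[:5] selects indices [0, 1, 2, 3, 4] (0->20, 1->16, 2->8, 3->11, 4->5), giving [20, 16, 8, 11, 5].

[20, 16, 8, 11, 5]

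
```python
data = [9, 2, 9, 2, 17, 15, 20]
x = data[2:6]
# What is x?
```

data has length 7. The slice data[2:6] selects indices [2, 3, 4, 5] (2->9, 3->2, 4->17, 5->15), giving [9, 2, 17, 15].

[9, 2, 17, 15]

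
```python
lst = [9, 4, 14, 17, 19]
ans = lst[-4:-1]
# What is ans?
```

lst has length 5. The slice lst[-4:-1] selects indices [1, 2, 3] (1->4, 2->14, 3->17), giving [4, 14, 17].

[4, 14, 17]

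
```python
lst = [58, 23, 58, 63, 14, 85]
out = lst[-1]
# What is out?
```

lst has length 6. Negative index -1 maps to positive index 6 + (-1) = 5. lst[5] = 85.

85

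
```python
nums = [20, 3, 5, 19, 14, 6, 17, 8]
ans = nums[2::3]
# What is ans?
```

nums has length 8. The slice nums[2::3] selects indices [2, 5] (2->5, 5->6), giving [5, 6].

[5, 6]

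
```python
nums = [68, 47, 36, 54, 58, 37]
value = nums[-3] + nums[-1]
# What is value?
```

nums has length 6. Negative index -3 maps to positive index 6 + (-3) = 3. nums[3] = 54.
nums has length 6. Negative index -1 maps to positive index 6 + (-1) = 5. nums[5] = 37.
Sum: 54 + 37 = 91.

91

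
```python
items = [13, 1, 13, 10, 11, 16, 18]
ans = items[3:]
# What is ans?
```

items has length 7. The slice items[3:] selects indices [3, 4, 5, 6] (3->10, 4->11, 5->16, 6->18), giving [10, 11, 16, 18].

[10, 11, 16, 18]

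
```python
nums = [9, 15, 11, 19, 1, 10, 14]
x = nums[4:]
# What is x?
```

nums has length 7. The slice nums[4:] selects indices [4, 5, 6] (4->1, 5->10, 6->14), giving [1, 10, 14].

[1, 10, 14]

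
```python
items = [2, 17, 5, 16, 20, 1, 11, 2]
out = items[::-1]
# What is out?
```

items has length 8. The slice items[::-1] selects indices [7, 6, 5, 4, 3, 2, 1, 0] (7->2, 6->11, 5->1, 4->20, 3->16, 2->5, 1->17, 0->2), giving [2, 11, 1, 20, 16, 5, 17, 2].

[2, 11, 1, 20, 16, 5, 17, 2]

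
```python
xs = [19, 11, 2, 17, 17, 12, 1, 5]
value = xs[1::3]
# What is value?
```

xs has length 8. The slice xs[1::3] selects indices [1, 4, 7] (1->11, 4->17, 7->5), giving [11, 17, 5].

[11, 17, 5]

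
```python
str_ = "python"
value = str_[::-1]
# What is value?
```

str_ has length 6. The slice str_[::-1] selects indices [5, 4, 3, 2, 1, 0] (5->'n', 4->'o', 3->'h', 2->'t', 1->'y', 0->'p'), giving 'nohtyp'.

'nohtyp'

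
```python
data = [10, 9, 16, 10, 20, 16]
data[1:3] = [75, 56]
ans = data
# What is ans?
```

data starts as [10, 9, 16, 10, 20, 16] (length 6). The slice data[1:3] covers indices [1, 2] with values [9, 16]. Replacing that slice with [75, 56] (same length) produces [10, 75, 56, 10, 20, 16].

[10, 75, 56, 10, 20, 16]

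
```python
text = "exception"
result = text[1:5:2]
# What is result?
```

text has length 9. The slice text[1:5:2] selects indices [1, 3] (1->'x', 3->'e'), giving 'xe'.

'xe'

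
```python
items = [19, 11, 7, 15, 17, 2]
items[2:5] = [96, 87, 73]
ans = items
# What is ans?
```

items starts as [19, 11, 7, 15, 17, 2] (length 6). The slice items[2:5] covers indices [2, 3, 4] with values [7, 15, 17]. Replacing that slice with [96, 87, 73] (same length) produces [19, 11, 96, 87, 73, 2].

[19, 11, 96, 87, 73, 2]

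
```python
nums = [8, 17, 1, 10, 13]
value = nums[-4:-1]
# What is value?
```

nums has length 5. The slice nums[-4:-1] selects indices [1, 2, 3] (1->17, 2->1, 3->10), giving [17, 1, 10].

[17, 1, 10]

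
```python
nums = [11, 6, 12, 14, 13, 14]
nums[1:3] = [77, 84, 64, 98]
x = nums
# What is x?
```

nums starts as [11, 6, 12, 14, 13, 14] (length 6). The slice nums[1:3] covers indices [1, 2] with values [6, 12]. Replacing that slice with [77, 84, 64, 98] (different length) produces [11, 77, 84, 64, 98, 14, 13, 14].

[11, 77, 84, 64, 98, 14, 13, 14]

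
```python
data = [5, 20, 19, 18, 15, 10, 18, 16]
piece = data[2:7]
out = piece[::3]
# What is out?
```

data has length 8. The slice data[2:7] selects indices [2, 3, 4, 5, 6] (2->19, 3->18, 4->15, 5->10, 6->18), giving [19, 18, 15, 10, 18]. So piece = [19, 18, 15, 10, 18]. piece has length 5. The slice piece[::3] selects indices [0, 3] (0->19, 3->10), giving [19, 10].

[19, 10]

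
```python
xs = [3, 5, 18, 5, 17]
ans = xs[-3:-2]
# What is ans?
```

xs has length 5. The slice xs[-3:-2] selects indices [2] (2->18), giving [18].

[18]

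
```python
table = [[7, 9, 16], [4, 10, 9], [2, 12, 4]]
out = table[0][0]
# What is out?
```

table[0] = [7, 9, 16]. Taking column 0 of that row yields 7.

7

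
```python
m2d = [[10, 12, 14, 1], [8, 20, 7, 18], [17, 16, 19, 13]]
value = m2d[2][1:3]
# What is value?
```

m2d[2] = [17, 16, 19, 13]. m2d[2] has length 4. The slice m2d[2][1:3] selects indices [1, 2] (1->16, 2->19), giving [16, 19].

[16, 19]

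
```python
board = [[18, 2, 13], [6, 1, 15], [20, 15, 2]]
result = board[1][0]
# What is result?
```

board[1] = [6, 1, 15]. Taking column 0 of that row yields 6.

6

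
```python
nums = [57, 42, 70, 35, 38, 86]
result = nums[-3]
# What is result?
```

nums has length 6. Negative index -3 maps to positive index 6 + (-3) = 3. nums[3] = 35.

35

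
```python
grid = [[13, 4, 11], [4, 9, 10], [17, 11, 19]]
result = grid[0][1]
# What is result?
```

grid[0] = [13, 4, 11]. Taking column 1 of that row yields 4.

4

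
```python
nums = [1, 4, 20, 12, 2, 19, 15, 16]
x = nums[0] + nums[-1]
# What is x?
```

nums has length 8. nums[0] = 1.
nums has length 8. Negative index -1 maps to positive index 8 + (-1) = 7. nums[7] = 16.
Sum: 1 + 16 = 17.

17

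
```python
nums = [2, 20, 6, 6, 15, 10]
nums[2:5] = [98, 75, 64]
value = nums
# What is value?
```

nums starts as [2, 20, 6, 6, 15, 10] (length 6). The slice nums[2:5] covers indices [2, 3, 4] with values [6, 6, 15]. Replacing that slice with [98, 75, 64] (same length) produces [2, 20, 98, 75, 64, 10].

[2, 20, 98, 75, 64, 10]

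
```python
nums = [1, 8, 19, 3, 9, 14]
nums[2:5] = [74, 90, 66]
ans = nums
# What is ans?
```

nums starts as [1, 8, 19, 3, 9, 14] (length 6). The slice nums[2:5] covers indices [2, 3, 4] with values [19, 3, 9]. Replacing that slice with [74, 90, 66] (same length) produces [1, 8, 74, 90, 66, 14].

[1, 8, 74, 90, 66, 14]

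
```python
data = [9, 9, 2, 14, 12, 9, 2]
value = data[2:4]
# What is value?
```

data has length 7. The slice data[2:4] selects indices [2, 3] (2->2, 3->14), giving [2, 14].

[2, 14]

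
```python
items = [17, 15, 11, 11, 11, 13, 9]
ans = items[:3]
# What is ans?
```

items has length 7. The slice items[:3] selects indices [0, 1, 2] (0->17, 1->15, 2->11), giving [17, 15, 11].

[17, 15, 11]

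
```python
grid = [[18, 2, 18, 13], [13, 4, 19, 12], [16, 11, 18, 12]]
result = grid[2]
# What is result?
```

grid has 3 rows. Row 2 is [16, 11, 18, 12].

[16, 11, 18, 12]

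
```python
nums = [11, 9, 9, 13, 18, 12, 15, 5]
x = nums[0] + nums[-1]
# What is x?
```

nums has length 8. nums[0] = 11.
nums has length 8. Negative index -1 maps to positive index 8 + (-1) = 7. nums[7] = 5.
Sum: 11 + 5 = 16.

16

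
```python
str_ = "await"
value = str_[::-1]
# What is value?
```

str_ has length 5. The slice str_[::-1] selects indices [4, 3, 2, 1, 0] (4->'t', 3->'i', 2->'a', 1->'w', 0->'a'), giving 'tiawa'.

'tiawa'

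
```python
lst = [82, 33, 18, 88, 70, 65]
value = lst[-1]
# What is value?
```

lst has length 6. Negative index -1 maps to positive index 6 + (-1) = 5. lst[5] = 65.

65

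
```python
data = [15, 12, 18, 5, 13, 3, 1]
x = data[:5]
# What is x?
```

data has length 7. The slice data[:5] selects indices [0, 1, 2, 3, 4] (0->15, 1->12, 2->18, 3->5, 4->13), giving [15, 12, 18, 5, 13].

[15, 12, 18, 5, 13]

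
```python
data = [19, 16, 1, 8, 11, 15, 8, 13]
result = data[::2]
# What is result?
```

data has length 8. The slice data[::2] selects indices [0, 2, 4, 6] (0->19, 2->1, 4->11, 6->8), giving [19, 1, 11, 8].

[19, 1, 11, 8]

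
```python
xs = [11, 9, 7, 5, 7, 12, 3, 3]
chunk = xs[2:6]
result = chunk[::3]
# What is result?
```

xs has length 8. The slice xs[2:6] selects indices [2, 3, 4, 5] (2->7, 3->5, 4->7, 5->12), giving [7, 5, 7, 12]. So chunk = [7, 5, 7, 12]. chunk has length 4. The slice chunk[::3] selects indices [0, 3] (0->7, 3->12), giving [7, 12].

[7, 12]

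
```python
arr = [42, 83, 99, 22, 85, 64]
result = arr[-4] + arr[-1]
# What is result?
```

arr has length 6. Negative index -4 maps to positive index 6 + (-4) = 2. arr[2] = 99.
arr has length 6. Negative index -1 maps to positive index 6 + (-1) = 5. arr[5] = 64.
Sum: 99 + 64 = 163.

163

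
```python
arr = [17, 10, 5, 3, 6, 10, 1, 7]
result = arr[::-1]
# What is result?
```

arr has length 8. The slice arr[::-1] selects indices [7, 6, 5, 4, 3, 2, 1, 0] (7->7, 6->1, 5->10, 4->6, 3->3, 2->5, 1->10, 0->17), giving [7, 1, 10, 6, 3, 5, 10, 17].

[7, 1, 10, 6, 3, 5, 10, 17]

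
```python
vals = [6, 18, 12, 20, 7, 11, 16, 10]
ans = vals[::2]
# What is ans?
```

vals has length 8. The slice vals[::2] selects indices [0, 2, 4, 6] (0->6, 2->12, 4->7, 6->16), giving [6, 12, 7, 16].

[6, 12, 7, 16]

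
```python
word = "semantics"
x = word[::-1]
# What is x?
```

word has length 9. The slice word[::-1] selects indices [8, 7, 6, 5, 4, 3, 2, 1, 0] (8->'s', 7->'c', 6->'i', 5->'t', 4->'n', 3->'a', 2->'m', 1->'e', 0->'s'), giving 'scitnames'.

'scitnames'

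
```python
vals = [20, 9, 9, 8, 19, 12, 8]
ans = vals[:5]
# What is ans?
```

vals has length 7. The slice vals[:5] selects indices [0, 1, 2, 3, 4] (0->20, 1->9, 2->9, 3->8, 4->19), giving [20, 9, 9, 8, 19].

[20, 9, 9, 8, 19]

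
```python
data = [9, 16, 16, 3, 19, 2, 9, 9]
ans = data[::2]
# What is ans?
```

data has length 8. The slice data[::2] selects indices [0, 2, 4, 6] (0->9, 2->16, 4->19, 6->9), giving [9, 16, 19, 9].

[9, 16, 19, 9]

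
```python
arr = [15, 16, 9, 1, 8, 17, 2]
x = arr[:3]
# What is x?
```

arr has length 7. The slice arr[:3] selects indices [0, 1, 2] (0->15, 1->16, 2->9), giving [15, 16, 9].

[15, 16, 9]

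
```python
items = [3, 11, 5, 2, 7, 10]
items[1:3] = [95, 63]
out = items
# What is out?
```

items starts as [3, 11, 5, 2, 7, 10] (length 6). The slice items[1:3] covers indices [1, 2] with values [11, 5]. Replacing that slice with [95, 63] (same length) produces [3, 95, 63, 2, 7, 10].

[3, 95, 63, 2, 7, 10]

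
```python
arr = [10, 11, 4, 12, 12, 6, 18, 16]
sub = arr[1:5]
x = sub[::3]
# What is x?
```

arr has length 8. The slice arr[1:5] selects indices [1, 2, 3, 4] (1->11, 2->4, 3->12, 4->12), giving [11, 4, 12, 12]. So sub = [11, 4, 12, 12]. sub has length 4. The slice sub[::3] selects indices [0, 3] (0->11, 3->12), giving [11, 12].

[11, 12]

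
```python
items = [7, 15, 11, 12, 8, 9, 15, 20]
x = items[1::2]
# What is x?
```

items has length 8. The slice items[1::2] selects indices [1, 3, 5, 7] (1->15, 3->12, 5->9, 7->20), giving [15, 12, 9, 20].

[15, 12, 9, 20]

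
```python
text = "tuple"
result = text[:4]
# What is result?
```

text has length 5. The slice text[:4] selects indices [0, 1, 2, 3] (0->'t', 1->'u', 2->'p', 3->'l'), giving 'tupl'.

'tupl'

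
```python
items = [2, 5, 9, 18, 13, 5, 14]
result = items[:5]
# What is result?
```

items has length 7. The slice items[:5] selects indices [0, 1, 2, 3, 4] (0->2, 1->5, 2->9, 3->18, 4->13), giving [2, 5, 9, 18, 13].

[2, 5, 9, 18, 13]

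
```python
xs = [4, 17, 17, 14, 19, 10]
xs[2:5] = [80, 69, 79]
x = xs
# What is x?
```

xs starts as [4, 17, 17, 14, 19, 10] (length 6). The slice xs[2:5] covers indices [2, 3, 4] with values [17, 14, 19]. Replacing that slice with [80, 69, 79] (same length) produces [4, 17, 80, 69, 79, 10].

[4, 17, 80, 69, 79, 10]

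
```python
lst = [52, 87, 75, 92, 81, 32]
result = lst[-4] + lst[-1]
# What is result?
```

lst has length 6. Negative index -4 maps to positive index 6 + (-4) = 2. lst[2] = 75.
lst has length 6. Negative index -1 maps to positive index 6 + (-1) = 5. lst[5] = 32.
Sum: 75 + 32 = 107.

107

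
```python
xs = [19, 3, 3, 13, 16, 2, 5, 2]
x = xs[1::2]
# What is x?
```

xs has length 8. The slice xs[1::2] selects indices [1, 3, 5, 7] (1->3, 3->13, 5->2, 7->2), giving [3, 13, 2, 2].

[3, 13, 2, 2]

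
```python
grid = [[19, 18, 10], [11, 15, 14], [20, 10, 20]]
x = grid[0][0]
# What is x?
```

grid[0] = [19, 18, 10]. Taking column 0 of that row yields 19.

19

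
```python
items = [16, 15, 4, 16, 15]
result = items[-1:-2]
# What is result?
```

items has length 5. The slice items[-1:-2] resolves to an empty index range, so the result is [].

[]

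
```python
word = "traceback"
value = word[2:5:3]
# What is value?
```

word has length 9. The slice word[2:5:3] selects indices [2] (2->'a'), giving 'a'.

'a'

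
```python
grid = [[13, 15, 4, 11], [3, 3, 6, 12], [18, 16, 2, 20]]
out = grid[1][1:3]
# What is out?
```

grid[1] = [3, 3, 6, 12]. grid[1] has length 4. The slice grid[1][1:3] selects indices [1, 2] (1->3, 2->6), giving [3, 6].

[3, 6]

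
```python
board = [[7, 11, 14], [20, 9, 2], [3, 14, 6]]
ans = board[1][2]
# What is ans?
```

board[1] = [20, 9, 2]. Taking column 2 of that row yields 2.

2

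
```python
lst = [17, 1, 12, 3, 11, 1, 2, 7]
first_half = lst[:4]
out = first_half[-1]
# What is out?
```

lst has length 8. The slice lst[:4] selects indices [0, 1, 2, 3] (0->17, 1->1, 2->12, 3->3), giving [17, 1, 12, 3]. So first_half = [17, 1, 12, 3]. Then first_half[-1] = 3.

3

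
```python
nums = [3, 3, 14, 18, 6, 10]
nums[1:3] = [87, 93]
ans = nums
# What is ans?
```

nums starts as [3, 3, 14, 18, 6, 10] (length 6). The slice nums[1:3] covers indices [1, 2] with values [3, 14]. Replacing that slice with [87, 93] (same length) produces [3, 87, 93, 18, 6, 10].

[3, 87, 93, 18, 6, 10]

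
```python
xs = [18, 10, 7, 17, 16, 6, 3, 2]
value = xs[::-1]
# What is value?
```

xs has length 8. The slice xs[::-1] selects indices [7, 6, 5, 4, 3, 2, 1, 0] (7->2, 6->3, 5->6, 4->16, 3->17, 2->7, 1->10, 0->18), giving [2, 3, 6, 16, 17, 7, 10, 18].

[2, 3, 6, 16, 17, 7, 10, 18]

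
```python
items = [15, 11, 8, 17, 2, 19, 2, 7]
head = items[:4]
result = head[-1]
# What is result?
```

items has length 8. The slice items[:4] selects indices [0, 1, 2, 3] (0->15, 1->11, 2->8, 3->17), giving [15, 11, 8, 17]. So head = [15, 11, 8, 17]. Then head[-1] = 17.

17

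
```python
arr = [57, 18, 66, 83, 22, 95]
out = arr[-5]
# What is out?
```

arr has length 6. Negative index -5 maps to positive index 6 + (-5) = 1. arr[1] = 18.

18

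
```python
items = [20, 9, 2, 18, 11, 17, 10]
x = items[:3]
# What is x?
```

items has length 7. The slice items[:3] selects indices [0, 1, 2] (0->20, 1->9, 2->2), giving [20, 9, 2].

[20, 9, 2]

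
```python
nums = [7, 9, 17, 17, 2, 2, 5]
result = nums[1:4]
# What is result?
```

nums has length 7. The slice nums[1:4] selects indices [1, 2, 3] (1->9, 2->17, 3->17), giving [9, 17, 17].

[9, 17, 17]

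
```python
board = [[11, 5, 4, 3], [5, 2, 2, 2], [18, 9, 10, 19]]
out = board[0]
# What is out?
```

board has 3 rows. Row 0 is [11, 5, 4, 3].

[11, 5, 4, 3]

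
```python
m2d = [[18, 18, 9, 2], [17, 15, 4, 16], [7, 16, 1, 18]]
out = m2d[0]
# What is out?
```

m2d has 3 rows. Row 0 is [18, 18, 9, 2].

[18, 18, 9, 2]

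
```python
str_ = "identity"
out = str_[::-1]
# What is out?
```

str_ has length 8. The slice str_[::-1] selects indices [7, 6, 5, 4, 3, 2, 1, 0] (7->'y', 6->'t', 5->'i', 4->'t', 3->'n', 2->'e', 1->'d', 0->'i'), giving 'ytitnedi'.

'ytitnedi'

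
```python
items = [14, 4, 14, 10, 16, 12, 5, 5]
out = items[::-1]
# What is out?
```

items has length 8. The slice items[::-1] selects indices [7, 6, 5, 4, 3, 2, 1, 0] (7->5, 6->5, 5->12, 4->16, 3->10, 2->14, 1->4, 0->14), giving [5, 5, 12, 16, 10, 14, 4, 14].

[5, 5, 12, 16, 10, 14, 4, 14]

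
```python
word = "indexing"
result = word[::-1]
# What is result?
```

word has length 8. The slice word[::-1] selects indices [7, 6, 5, 4, 3, 2, 1, 0] (7->'g', 6->'n', 5->'i', 4->'x', 3->'e', 2->'d', 1->'n', 0->'i'), giving 'gnixedni'.

'gnixedni'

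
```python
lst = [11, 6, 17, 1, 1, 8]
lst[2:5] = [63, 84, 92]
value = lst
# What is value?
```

lst starts as [11, 6, 17, 1, 1, 8] (length 6). The slice lst[2:5] covers indices [2, 3, 4] with values [17, 1, 1]. Replacing that slice with [63, 84, 92] (same length) produces [11, 6, 63, 84, 92, 8].

[11, 6, 63, 84, 92, 8]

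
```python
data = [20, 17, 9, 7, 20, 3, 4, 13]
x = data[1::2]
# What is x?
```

data has length 8. The slice data[1::2] selects indices [1, 3, 5, 7] (1->17, 3->7, 5->3, 7->13), giving [17, 7, 3, 13].

[17, 7, 3, 13]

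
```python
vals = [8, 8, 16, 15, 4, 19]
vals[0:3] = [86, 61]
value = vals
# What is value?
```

vals starts as [8, 8, 16, 15, 4, 19] (length 6). The slice vals[0:3] covers indices [0, 1, 2] with values [8, 8, 16]. Replacing that slice with [86, 61] (different length) produces [86, 61, 15, 4, 19].

[86, 61, 15, 4, 19]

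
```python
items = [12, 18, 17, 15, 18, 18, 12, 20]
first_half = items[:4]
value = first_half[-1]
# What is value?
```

items has length 8. The slice items[:4] selects indices [0, 1, 2, 3] (0->12, 1->18, 2->17, 3->15), giving [12, 18, 17, 15]. So first_half = [12, 18, 17, 15]. Then first_half[-1] = 15.

15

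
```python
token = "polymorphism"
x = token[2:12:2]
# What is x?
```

token has length 12. The slice token[2:12:2] selects indices [2, 4, 6, 8, 10] (2->'l', 4->'m', 6->'r', 8->'h', 10->'s'), giving 'lmrhs'.

'lmrhs'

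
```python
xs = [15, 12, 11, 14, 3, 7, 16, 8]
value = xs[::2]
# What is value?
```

xs has length 8. The slice xs[::2] selects indices [0, 2, 4, 6] (0->15, 2->11, 4->3, 6->16), giving [15, 11, 3, 16].

[15, 11, 3, 16]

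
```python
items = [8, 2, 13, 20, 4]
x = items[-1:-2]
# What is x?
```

items has length 5. The slice items[-1:-2] resolves to an empty index range, so the result is [].

[]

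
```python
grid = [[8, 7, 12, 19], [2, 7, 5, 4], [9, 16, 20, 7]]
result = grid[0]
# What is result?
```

grid has 3 rows. Row 0 is [8, 7, 12, 19].

[8, 7, 12, 19]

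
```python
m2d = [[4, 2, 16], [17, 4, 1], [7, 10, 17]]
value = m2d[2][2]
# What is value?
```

m2d[2] = [7, 10, 17]. Taking column 2 of that row yields 17.

17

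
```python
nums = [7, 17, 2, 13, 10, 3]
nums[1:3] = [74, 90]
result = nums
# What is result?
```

nums starts as [7, 17, 2, 13, 10, 3] (length 6). The slice nums[1:3] covers indices [1, 2] with values [17, 2]. Replacing that slice with [74, 90] (same length) produces [7, 74, 90, 13, 10, 3].

[7, 74, 90, 13, 10, 3]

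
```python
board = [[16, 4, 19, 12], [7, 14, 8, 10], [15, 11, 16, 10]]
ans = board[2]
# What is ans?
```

board has 3 rows. Row 2 is [15, 11, 16, 10].

[15, 11, 16, 10]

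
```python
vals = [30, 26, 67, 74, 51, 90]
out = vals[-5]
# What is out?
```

vals has length 6. Negative index -5 maps to positive index 6 + (-5) = 1. vals[1] = 26.

26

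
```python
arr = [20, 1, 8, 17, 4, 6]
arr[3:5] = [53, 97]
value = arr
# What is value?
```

arr starts as [20, 1, 8, 17, 4, 6] (length 6). The slice arr[3:5] covers indices [3, 4] with values [17, 4]. Replacing that slice with [53, 97] (same length) produces [20, 1, 8, 53, 97, 6].

[20, 1, 8, 53, 97, 6]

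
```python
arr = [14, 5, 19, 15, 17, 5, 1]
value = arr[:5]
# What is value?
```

arr has length 7. The slice arr[:5] selects indices [0, 1, 2, 3, 4] (0->14, 1->5, 2->19, 3->15, 4->17), giving [14, 5, 19, 15, 17].

[14, 5, 19, 15, 17]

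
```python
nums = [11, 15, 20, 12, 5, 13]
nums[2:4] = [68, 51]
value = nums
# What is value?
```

nums starts as [11, 15, 20, 12, 5, 13] (length 6). The slice nums[2:4] covers indices [2, 3] with values [20, 12]. Replacing that slice with [68, 51] (same length) produces [11, 15, 68, 51, 5, 13].

[11, 15, 68, 51, 5, 13]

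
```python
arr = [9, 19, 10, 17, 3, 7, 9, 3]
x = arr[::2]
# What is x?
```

arr has length 8. The slice arr[::2] selects indices [0, 2, 4, 6] (0->9, 2->10, 4->3, 6->9), giving [9, 10, 3, 9].

[9, 10, 3, 9]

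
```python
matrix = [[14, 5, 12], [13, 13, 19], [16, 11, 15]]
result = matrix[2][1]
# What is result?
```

matrix[2] = [16, 11, 15]. Taking column 1 of that row yields 11.

11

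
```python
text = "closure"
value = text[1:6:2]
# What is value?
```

text has length 7. The slice text[1:6:2] selects indices [1, 3, 5] (1->'l', 3->'s', 5->'r'), giving 'lsr'.

'lsr'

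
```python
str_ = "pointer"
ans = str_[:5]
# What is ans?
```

str_ has length 7. The slice str_[:5] selects indices [0, 1, 2, 3, 4] (0->'p', 1->'o', 2->'i', 3->'n', 4->'t'), giving 'point'.

'point'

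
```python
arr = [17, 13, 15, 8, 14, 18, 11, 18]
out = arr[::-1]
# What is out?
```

arr has length 8. The slice arr[::-1] selects indices [7, 6, 5, 4, 3, 2, 1, 0] (7->18, 6->11, 5->18, 4->14, 3->8, 2->15, 1->13, 0->17), giving [18, 11, 18, 14, 8, 15, 13, 17].

[18, 11, 18, 14, 8, 15, 13, 17]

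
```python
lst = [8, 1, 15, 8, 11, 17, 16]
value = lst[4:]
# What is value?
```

lst has length 7. The slice lst[4:] selects indices [4, 5, 6] (4->11, 5->17, 6->16), giving [11, 17, 16].

[11, 17, 16]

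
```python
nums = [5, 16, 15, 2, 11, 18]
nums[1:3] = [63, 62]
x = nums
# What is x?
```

nums starts as [5, 16, 15, 2, 11, 18] (length 6). The slice nums[1:3] covers indices [1, 2] with values [16, 15]. Replacing that slice with [63, 62] (same length) produces [5, 63, 62, 2, 11, 18].

[5, 63, 62, 2, 11, 18]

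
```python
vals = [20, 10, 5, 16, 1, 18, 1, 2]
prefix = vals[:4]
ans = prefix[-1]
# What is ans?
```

vals has length 8. The slice vals[:4] selects indices [0, 1, 2, 3] (0->20, 1->10, 2->5, 3->16), giving [20, 10, 5, 16]. So prefix = [20, 10, 5, 16]. Then prefix[-1] = 16.

16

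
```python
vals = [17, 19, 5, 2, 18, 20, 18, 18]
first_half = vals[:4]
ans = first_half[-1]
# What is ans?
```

vals has length 8. The slice vals[:4] selects indices [0, 1, 2, 3] (0->17, 1->19, 2->5, 3->2), giving [17, 19, 5, 2]. So first_half = [17, 19, 5, 2]. Then first_half[-1] = 2.

2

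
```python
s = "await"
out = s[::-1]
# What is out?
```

s has length 5. The slice s[::-1] selects indices [4, 3, 2, 1, 0] (4->'t', 3->'i', 2->'a', 1->'w', 0->'a'), giving 'tiawa'.

'tiawa'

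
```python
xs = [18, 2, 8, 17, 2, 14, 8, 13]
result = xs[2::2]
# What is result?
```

xs has length 8. The slice xs[2::2] selects indices [2, 4, 6] (2->8, 4->2, 6->8), giving [8, 2, 8].

[8, 2, 8]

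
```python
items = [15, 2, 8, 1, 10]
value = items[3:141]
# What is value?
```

items has length 5. The slice items[3:141] selects indices [3, 4] (3->1, 4->10), giving [1, 10].

[1, 10]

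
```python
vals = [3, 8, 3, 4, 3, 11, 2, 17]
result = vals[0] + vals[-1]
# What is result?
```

vals has length 8. vals[0] = 3.
vals has length 8. Negative index -1 maps to positive index 8 + (-1) = 7. vals[7] = 17.
Sum: 3 + 17 = 20.

20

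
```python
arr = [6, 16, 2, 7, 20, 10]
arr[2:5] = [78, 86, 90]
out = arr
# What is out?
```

arr starts as [6, 16, 2, 7, 20, 10] (length 6). The slice arr[2:5] covers indices [2, 3, 4] with values [2, 7, 20]. Replacing that slice with [78, 86, 90] (same length) produces [6, 16, 78, 86, 90, 10].

[6, 16, 78, 86, 90, 10]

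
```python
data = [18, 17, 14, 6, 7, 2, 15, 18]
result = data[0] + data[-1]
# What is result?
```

data has length 8. data[0] = 18.
data has length 8. Negative index -1 maps to positive index 8 + (-1) = 7. data[7] = 18.
Sum: 18 + 18 = 36.

36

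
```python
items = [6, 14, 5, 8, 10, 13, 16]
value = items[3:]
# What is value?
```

items has length 7. The slice items[3:] selects indices [3, 4, 5, 6] (3->8, 4->10, 5->13, 6->16), giving [8, 10, 13, 16].

[8, 10, 13, 16]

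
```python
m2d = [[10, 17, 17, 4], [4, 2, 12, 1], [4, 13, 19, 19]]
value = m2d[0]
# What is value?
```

m2d has 3 rows. Row 0 is [10, 17, 17, 4].

[10, 17, 17, 4]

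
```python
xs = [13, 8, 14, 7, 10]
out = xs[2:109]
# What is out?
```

xs has length 5. The slice xs[2:109] selects indices [2, 3, 4] (2->14, 3->7, 4->10), giving [14, 7, 10].

[14, 7, 10]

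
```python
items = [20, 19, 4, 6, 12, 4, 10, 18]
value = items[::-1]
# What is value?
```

items has length 8. The slice items[::-1] selects indices [7, 6, 5, 4, 3, 2, 1, 0] (7->18, 6->10, 5->4, 4->12, 3->6, 2->4, 1->19, 0->20), giving [18, 10, 4, 12, 6, 4, 19, 20].

[18, 10, 4, 12, 6, 4, 19, 20]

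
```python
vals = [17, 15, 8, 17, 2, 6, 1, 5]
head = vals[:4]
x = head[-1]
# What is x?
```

vals has length 8. The slice vals[:4] selects indices [0, 1, 2, 3] (0->17, 1->15, 2->8, 3->17), giving [17, 15, 8, 17]. So head = [17, 15, 8, 17]. Then head[-1] = 17.

17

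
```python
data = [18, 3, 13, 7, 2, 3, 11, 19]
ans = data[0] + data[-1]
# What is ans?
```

data has length 8. data[0] = 18.
data has length 8. Negative index -1 maps to positive index 8 + (-1) = 7. data[7] = 19.
Sum: 18 + 19 = 37.

37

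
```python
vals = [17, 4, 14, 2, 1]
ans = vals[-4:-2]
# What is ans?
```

vals has length 5. The slice vals[-4:-2] selects indices [1, 2] (1->4, 2->14), giving [4, 14].

[4, 14]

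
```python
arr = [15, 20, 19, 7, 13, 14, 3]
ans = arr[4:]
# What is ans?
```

arr has length 7. The slice arr[4:] selects indices [4, 5, 6] (4->13, 5->14, 6->3), giving [13, 14, 3].

[13, 14, 3]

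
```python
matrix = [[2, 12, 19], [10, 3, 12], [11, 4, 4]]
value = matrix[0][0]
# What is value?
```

matrix[0] = [2, 12, 19]. Taking column 0 of that row yields 2.

2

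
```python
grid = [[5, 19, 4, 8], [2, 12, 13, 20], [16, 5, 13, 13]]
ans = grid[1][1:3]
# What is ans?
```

grid[1] = [2, 12, 13, 20]. grid[1] has length 4. The slice grid[1][1:3] selects indices [1, 2] (1->12, 2->13), giving [12, 13].

[12, 13]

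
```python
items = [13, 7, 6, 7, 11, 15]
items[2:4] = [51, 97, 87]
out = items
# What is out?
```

items starts as [13, 7, 6, 7, 11, 15] (length 6). The slice items[2:4] covers indices [2, 3] with values [6, 7]. Replacing that slice with [51, 97, 87] (different length) produces [13, 7, 51, 97, 87, 11, 15].

[13, 7, 51, 97, 87, 11, 15]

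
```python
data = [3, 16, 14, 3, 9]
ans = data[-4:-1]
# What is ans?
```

data has length 5. The slice data[-4:-1] selects indices [1, 2, 3] (1->16, 2->14, 3->3), giving [16, 14, 3].

[16, 14, 3]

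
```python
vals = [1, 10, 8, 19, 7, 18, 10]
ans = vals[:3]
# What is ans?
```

vals has length 7. The slice vals[:3] selects indices [0, 1, 2] (0->1, 1->10, 2->8), giving [1, 10, 8].

[1, 10, 8]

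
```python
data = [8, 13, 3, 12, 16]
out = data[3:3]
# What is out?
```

data has length 5. The slice data[3:3] resolves to an empty index range, so the result is [].

[]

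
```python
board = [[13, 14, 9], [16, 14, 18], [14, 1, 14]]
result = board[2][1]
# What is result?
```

board[2] = [14, 1, 14]. Taking column 1 of that row yields 1.

1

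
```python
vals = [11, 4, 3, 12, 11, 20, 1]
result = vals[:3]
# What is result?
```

vals has length 7. The slice vals[:3] selects indices [0, 1, 2] (0->11, 1->4, 2->3), giving [11, 4, 3].

[11, 4, 3]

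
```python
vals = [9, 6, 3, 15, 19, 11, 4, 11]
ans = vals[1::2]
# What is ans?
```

vals has length 8. The slice vals[1::2] selects indices [1, 3, 5, 7] (1->6, 3->15, 5->11, 7->11), giving [6, 15, 11, 11].

[6, 15, 11, 11]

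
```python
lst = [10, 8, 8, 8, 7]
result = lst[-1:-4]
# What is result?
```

lst has length 5. The slice lst[-1:-4] resolves to an empty index range, so the result is [].

[]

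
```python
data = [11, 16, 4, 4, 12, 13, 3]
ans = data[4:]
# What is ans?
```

data has length 7. The slice data[4:] selects indices [4, 5, 6] (4->12, 5->13, 6->3), giving [12, 13, 3].

[12, 13, 3]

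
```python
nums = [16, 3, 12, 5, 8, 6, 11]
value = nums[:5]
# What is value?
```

nums has length 7. The slice nums[:5] selects indices [0, 1, 2, 3, 4] (0->16, 1->3, 2->12, 3->5, 4->8), giving [16, 3, 12, 5, 8].

[16, 3, 12, 5, 8]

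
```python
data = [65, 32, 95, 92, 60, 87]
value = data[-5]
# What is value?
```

data has length 6. Negative index -5 maps to positive index 6 + (-5) = 1. data[1] = 32.

32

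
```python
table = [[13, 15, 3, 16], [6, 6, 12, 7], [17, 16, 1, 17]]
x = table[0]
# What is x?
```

table has 3 rows. Row 0 is [13, 15, 3, 16].

[13, 15, 3, 16]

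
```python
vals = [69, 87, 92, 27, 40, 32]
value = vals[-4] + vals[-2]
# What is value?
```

vals has length 6. Negative index -4 maps to positive index 6 + (-4) = 2. vals[2] = 92.
vals has length 6. Negative index -2 maps to positive index 6 + (-2) = 4. vals[4] = 40.
Sum: 92 + 40 = 132.

132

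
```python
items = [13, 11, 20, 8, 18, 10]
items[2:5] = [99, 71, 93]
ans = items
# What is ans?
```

items starts as [13, 11, 20, 8, 18, 10] (length 6). The slice items[2:5] covers indices [2, 3, 4] with values [20, 8, 18]. Replacing that slice with [99, 71, 93] (same length) produces [13, 11, 99, 71, 93, 10].

[13, 11, 99, 71, 93, 10]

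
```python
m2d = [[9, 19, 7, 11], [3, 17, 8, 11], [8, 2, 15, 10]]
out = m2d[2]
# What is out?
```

m2d has 3 rows. Row 2 is [8, 2, 15, 10].

[8, 2, 15, 10]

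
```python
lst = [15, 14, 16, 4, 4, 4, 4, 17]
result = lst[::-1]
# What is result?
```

lst has length 8. The slice lst[::-1] selects indices [7, 6, 5, 4, 3, 2, 1, 0] (7->17, 6->4, 5->4, 4->4, 3->4, 2->16, 1->14, 0->15), giving [17, 4, 4, 4, 4, 16, 14, 15].

[17, 4, 4, 4, 4, 16, 14, 15]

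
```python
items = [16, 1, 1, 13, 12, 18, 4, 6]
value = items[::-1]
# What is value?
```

items has length 8. The slice items[::-1] selects indices [7, 6, 5, 4, 3, 2, 1, 0] (7->6, 6->4, 5->18, 4->12, 3->13, 2->1, 1->1, 0->16), giving [6, 4, 18, 12, 13, 1, 1, 16].

[6, 4, 18, 12, 13, 1, 1, 16]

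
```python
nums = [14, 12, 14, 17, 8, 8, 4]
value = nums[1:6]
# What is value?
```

nums has length 7. The slice nums[1:6] selects indices [1, 2, 3, 4, 5] (1->12, 2->14, 3->17, 4->8, 5->8), giving [12, 14, 17, 8, 8].

[12, 14, 17, 8, 8]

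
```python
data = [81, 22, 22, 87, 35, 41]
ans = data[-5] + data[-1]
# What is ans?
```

data has length 6. Negative index -5 maps to positive index 6 + (-5) = 1. data[1] = 22.
data has length 6. Negative index -1 maps to positive index 6 + (-1) = 5. data[5] = 41.
Sum: 22 + 41 = 63.

63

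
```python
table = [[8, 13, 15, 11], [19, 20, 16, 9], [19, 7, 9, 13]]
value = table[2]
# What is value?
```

table has 3 rows. Row 2 is [19, 7, 9, 13].

[19, 7, 9, 13]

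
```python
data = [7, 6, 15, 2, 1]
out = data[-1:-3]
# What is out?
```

data has length 5. The slice data[-1:-3] resolves to an empty index range, so the result is [].

[]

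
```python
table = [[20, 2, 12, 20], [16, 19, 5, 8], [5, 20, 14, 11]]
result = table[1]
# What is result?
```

table has 3 rows. Row 1 is [16, 19, 5, 8].

[16, 19, 5, 8]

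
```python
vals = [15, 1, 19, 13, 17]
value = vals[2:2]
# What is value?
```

vals has length 5. The slice vals[2:2] resolves to an empty index range, so the result is [].

[]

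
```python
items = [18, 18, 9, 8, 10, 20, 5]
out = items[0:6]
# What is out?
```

items has length 7. The slice items[0:6] selects indices [0, 1, 2, 3, 4, 5] (0->18, 1->18, 2->9, 3->8, 4->10, 5->20), giving [18, 18, 9, 8, 10, 20].

[18, 18, 9, 8, 10, 20]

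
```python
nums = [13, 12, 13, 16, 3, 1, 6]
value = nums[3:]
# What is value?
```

nums has length 7. The slice nums[3:] selects indices [3, 4, 5, 6] (3->16, 4->3, 5->1, 6->6), giving [16, 3, 1, 6].

[16, 3, 1, 6]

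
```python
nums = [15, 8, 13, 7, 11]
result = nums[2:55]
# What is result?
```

nums has length 5. The slice nums[2:55] selects indices [2, 3, 4] (2->13, 3->7, 4->11), giving [13, 7, 11].

[13, 7, 11]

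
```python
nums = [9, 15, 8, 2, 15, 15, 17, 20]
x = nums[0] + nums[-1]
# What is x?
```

nums has length 8. nums[0] = 9.
nums has length 8. Negative index -1 maps to positive index 8 + (-1) = 7. nums[7] = 20.
Sum: 9 + 20 = 29.

29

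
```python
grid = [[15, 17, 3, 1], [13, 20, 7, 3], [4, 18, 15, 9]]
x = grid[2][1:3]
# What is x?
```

grid[2] = [4, 18, 15, 9]. grid[2] has length 4. The slice grid[2][1:3] selects indices [1, 2] (1->18, 2->15), giving [18, 15].

[18, 15]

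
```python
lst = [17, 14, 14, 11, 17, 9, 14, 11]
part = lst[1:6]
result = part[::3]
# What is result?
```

lst has length 8. The slice lst[1:6] selects indices [1, 2, 3, 4, 5] (1->14, 2->14, 3->11, 4->17, 5->9), giving [14, 14, 11, 17, 9]. So part = [14, 14, 11, 17, 9]. part has length 5. The slice part[::3] selects indices [0, 3] (0->14, 3->17), giving [14, 17].

[14, 17]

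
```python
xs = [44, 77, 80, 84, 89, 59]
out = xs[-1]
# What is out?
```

xs has length 6. Negative index -1 maps to positive index 6 + (-1) = 5. xs[5] = 59.

59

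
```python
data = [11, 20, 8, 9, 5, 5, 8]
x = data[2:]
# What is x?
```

data has length 7. The slice data[2:] selects indices [2, 3, 4, 5, 6] (2->8, 3->9, 4->5, 5->5, 6->8), giving [8, 9, 5, 5, 8].

[8, 9, 5, 5, 8]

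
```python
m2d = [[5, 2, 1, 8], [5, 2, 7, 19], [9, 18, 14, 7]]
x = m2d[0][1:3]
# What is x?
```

m2d[0] = [5, 2, 1, 8]. m2d[0] has length 4. The slice m2d[0][1:3] selects indices [1, 2] (1->2, 2->1), giving [2, 1].

[2, 1]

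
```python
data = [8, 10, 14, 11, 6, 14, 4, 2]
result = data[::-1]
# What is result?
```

data has length 8. The slice data[::-1] selects indices [7, 6, 5, 4, 3, 2, 1, 0] (7->2, 6->4, 5->14, 4->6, 3->11, 2->14, 1->10, 0->8), giving [2, 4, 14, 6, 11, 14, 10, 8].

[2, 4, 14, 6, 11, 14, 10, 8]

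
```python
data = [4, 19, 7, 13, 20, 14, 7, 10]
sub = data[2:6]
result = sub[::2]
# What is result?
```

data has length 8. The slice data[2:6] selects indices [2, 3, 4, 5] (2->7, 3->13, 4->20, 5->14), giving [7, 13, 20, 14]. So sub = [7, 13, 20, 14]. sub has length 4. The slice sub[::2] selects indices [0, 2] (0->7, 2->20), giving [7, 20].

[7, 20]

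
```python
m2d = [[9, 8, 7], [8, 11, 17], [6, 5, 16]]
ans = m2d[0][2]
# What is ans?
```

m2d[0] = [9, 8, 7]. Taking column 2 of that row yields 7.

7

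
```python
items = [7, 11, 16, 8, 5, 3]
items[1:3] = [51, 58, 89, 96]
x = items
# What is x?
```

items starts as [7, 11, 16, 8, 5, 3] (length 6). The slice items[1:3] covers indices [1, 2] with values [11, 16]. Replacing that slice with [51, 58, 89, 96] (different length) produces [7, 51, 58, 89, 96, 8, 5, 3].

[7, 51, 58, 89, 96, 8, 5, 3]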